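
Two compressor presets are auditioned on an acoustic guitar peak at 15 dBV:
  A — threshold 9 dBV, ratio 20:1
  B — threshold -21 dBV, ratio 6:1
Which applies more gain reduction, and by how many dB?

A: 6 dB over, compressed to 0.3 dB over, so 5.7 dB of GR.
B: 36 dB over, compressed to 6 dB over, so 30 dB of GR.
Difference: 24.3 dB in favour of B.

B, by 24.3 dB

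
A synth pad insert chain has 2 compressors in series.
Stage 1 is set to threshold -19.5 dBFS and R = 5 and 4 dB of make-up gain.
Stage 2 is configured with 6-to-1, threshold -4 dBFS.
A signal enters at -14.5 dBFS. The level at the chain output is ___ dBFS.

-14.5 dBFS

Stage 1: overshoot 5 dB → 5/5 = 1 dB → -18.5 dBFS; +4 dB make-up → -14.5 dBFS.
Stage 2: -14.5 dBFS is at or below the -4 dBFS threshold — no compression; output -14.5 dBFS.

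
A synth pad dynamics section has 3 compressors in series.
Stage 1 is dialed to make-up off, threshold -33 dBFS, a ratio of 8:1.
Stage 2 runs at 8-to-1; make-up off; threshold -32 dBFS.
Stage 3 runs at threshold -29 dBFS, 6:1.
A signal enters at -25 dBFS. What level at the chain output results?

-32 dBFS

Stage 1: -25 dBFS is 8 dB over -33 dBFS; at 8:1 that becomes 1 dB over, giving -32 dBFS.
Stage 2: below threshold (-32 ≤ -32); passes unchanged; output -32 dBFS.
Stage 3: -32 dBFS is at or below the -29 dBFS threshold — no compression; output -32 dBFS.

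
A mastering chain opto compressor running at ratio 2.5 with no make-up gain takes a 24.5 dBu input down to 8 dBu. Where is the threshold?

-3 dBu

Input is 27.5 dB above T (since output overshoot × R = input overshoot: (8 − T)·2.5 = 24.5 − T gives T = -3 dBu).
Check: -3 + (24.5 − (-3))/2.5 = -3 + 11 = 8 dBu. ✓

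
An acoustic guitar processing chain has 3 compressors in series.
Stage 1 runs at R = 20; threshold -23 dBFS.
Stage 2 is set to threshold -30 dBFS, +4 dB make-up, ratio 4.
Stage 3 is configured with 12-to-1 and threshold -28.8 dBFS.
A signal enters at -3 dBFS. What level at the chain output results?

-28.4 dBFS

Stage 1: 20 dB above -23 dBFS, reduced 20:1 to 1 dB above → -22 dBFS.
Stage 2: overshoot 8 dB → 8/4 = 2 dB → -28 dBFS; +4 dB make-up → -24 dBFS.
Stage 3: -24 dBFS is 4.8 dB over -28.8 dBFS; at 12:1 that becomes 0.4 dB over, giving -28.4 dBFS.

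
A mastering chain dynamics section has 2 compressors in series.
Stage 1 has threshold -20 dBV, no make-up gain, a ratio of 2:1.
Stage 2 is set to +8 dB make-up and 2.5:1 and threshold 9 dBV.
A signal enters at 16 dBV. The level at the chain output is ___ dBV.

6 dBV

Stage 1: 36 dB above -20 dBV, reduced 2:1 to 18 dB above → -2 dBV.
Stage 2: -2 dBV ≤ 9 dBV, so stage 2 doesn't engage; make-up brings it to 6 dBV.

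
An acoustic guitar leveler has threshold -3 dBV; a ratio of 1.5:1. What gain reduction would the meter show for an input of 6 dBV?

6 dBV exceeds the threshold by 9 dB.
After 1.5:1 compression the overshoot becomes 9/1.5 = 6 dB.
So the signal is attenuated by 9 − 6 = 3 dB.

3 dB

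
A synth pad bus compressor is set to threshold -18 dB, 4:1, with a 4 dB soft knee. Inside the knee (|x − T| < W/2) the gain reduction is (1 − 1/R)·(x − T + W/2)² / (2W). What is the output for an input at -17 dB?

x − T + W/2 = -17 − (-18) + 2 = 3.
GR = (1 − 1/4) × 3² / 8 = 0.75 × 9 / 8 = 0.84375 dB.
Output = -17 − 0.84375 = -17.84375 dB.

-17.84375 dB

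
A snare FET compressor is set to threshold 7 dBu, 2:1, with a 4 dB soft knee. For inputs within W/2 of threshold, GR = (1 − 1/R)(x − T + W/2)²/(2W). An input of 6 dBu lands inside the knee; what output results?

x − T + W/2 = 6 − 7 + 2 = 1.
GR = (1 − 1/2) × 1² / 8 = 0.5 × 1 / 8 = 0.0625 dB.
Output = 6 − 0.0625 = 5.9375 dBu.

5.9375 dBu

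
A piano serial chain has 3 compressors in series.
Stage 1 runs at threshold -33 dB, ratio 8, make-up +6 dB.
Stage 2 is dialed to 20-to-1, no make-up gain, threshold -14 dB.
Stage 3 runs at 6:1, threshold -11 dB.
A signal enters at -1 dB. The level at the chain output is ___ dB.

-23 dB

Stage 1: -1 dB is 32 dB over -33 dB; at 8:1 that becomes 4 dB over, giving -29 dB; +6 dB make-up → -23 dB.
Stage 2: -23 dB is at or below the -14 dB threshold — no compression; output -23 dB.
Stage 3: -23 dB is at or below the -11 dB threshold — no compression; output -23 dB.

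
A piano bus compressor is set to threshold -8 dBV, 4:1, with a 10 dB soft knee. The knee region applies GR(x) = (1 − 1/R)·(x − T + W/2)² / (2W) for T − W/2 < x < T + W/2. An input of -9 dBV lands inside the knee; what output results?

x − T + W/2 = -9 − (-8) + 5 = 4.
GR = (1 − 1/4) × 4² / 20 = 0.75 × 16 / 20 = 0.6 dB.
Output = -9 − 0.6 = -9.6 dBV.

-9.6 dBV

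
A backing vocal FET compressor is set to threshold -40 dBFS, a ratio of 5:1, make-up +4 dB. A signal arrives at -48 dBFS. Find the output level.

-44 dBFS

-48 dBFS is 8 dB below the -40 dBFS threshold, so no gain reduction is applied.
Make-up gain adds 4 dB: -48 + 4 = -44 dBFS.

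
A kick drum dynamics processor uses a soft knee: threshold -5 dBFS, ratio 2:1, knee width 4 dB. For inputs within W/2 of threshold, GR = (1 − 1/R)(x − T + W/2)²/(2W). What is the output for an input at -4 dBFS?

-4.5625 dBFS

x − T + W/2 = -4 − (-5) + 2 = 3.
GR = (1 − 1/2) × 3² / 8 = 0.5 × 9 / 8 = 0.5625 dB.
Output = -4 − 0.5625 = -4.5625 dBFS.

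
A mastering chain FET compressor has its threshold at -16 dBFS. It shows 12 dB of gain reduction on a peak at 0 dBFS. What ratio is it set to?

4:1

Input overshoot = 0 − (-16) = 16 dB.
Output overshoot = 16 − 12 = 4 dB.
Ratio = input overshoot / output overshoot = 16 / 4 = 4.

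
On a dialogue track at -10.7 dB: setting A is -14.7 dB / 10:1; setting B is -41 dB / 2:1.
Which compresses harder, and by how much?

B, by 11.55 dB

A: 4 dB over, compressed to 0.4 dB over, so 3.6 dB of GR.
B: 30.3 dB over, compressed to 15.15 dB over, so 15.15 dB of GR.
B applies 11.55 dB more gain reduction.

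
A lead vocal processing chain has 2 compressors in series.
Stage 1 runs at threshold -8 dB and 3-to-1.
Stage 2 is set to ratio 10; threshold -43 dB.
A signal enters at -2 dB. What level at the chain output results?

Stage 1: 6 dB above -8 dB, reduced 3:1 to 2 dB above → -6 dB.
Stage 2: 37 dB above -43 dB, reduced 10:1 to 3.7 dB above → -39.3 dB.

-39.3 dB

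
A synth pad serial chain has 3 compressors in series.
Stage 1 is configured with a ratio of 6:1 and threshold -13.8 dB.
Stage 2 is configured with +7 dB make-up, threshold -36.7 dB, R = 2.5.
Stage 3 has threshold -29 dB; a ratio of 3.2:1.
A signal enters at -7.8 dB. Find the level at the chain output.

Stage 1: -7.8 dB is 6 dB over -13.8 dB; at 6:1 that becomes 1 dB over, giving -12.8 dB.
Stage 2: -12.8 dB is 23.9 dB over -36.7 dB; at 2.5:1 that becomes 9.56 dB over, giving -27.14 dB; +7 dB make-up → -20.14 dB.
Stage 3: 8.86 dB above -29 dB, reduced 3.2:1 to 2.76875 dB above → -26.23125 dB.

-26.23125 dB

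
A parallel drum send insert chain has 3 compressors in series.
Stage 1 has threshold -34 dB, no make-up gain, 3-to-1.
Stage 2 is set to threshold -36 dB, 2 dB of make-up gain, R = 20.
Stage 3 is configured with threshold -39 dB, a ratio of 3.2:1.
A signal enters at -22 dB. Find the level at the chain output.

-37.34375 dB

Stage 1: 12 dB above -34 dB, reduced 3:1 to 4 dB above → -30 dB.
Stage 2: overshoot 6 dB → 6/20 = 0.3 dB → -35.7 dB; +2 dB make-up → -33.7 dB.
Stage 3: 5.3 dB above -39 dB, reduced 3.2:1 to 1.65625 dB above → -37.34375 dB.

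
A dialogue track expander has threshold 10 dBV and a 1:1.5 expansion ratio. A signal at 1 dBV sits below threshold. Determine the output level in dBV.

Below threshold, a 1:1.5 expander applies gain = (1.5−1)×(T − x) of attenuation.
(1.5−1) × 9 = 4.5 dB, so output = 1 − 4.5 = -3.5 dBV.

-3.5 dBV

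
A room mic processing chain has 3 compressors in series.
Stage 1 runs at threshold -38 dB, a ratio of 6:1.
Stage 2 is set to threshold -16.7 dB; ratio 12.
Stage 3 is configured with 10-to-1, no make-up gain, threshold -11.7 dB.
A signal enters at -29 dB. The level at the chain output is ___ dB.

Stage 1: 9 dB above -38 dB, reduced 6:1 to 1.5 dB above → -36.5 dB.
Stage 2: -36.5 dB is at or below the -16.7 dB threshold — no compression; output -36.5 dB.
Stage 3: -36.5 dB ≤ -11.7 dB, so stage 3 doesn't engage; output -36.5 dB.

-36.5 dB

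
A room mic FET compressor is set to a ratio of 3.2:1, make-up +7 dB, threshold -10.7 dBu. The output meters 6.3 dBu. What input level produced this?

21.3 dBu

Stripping the +7 dB make-up gives -0.7 dBu at the gain stage.
Post-compression overshoot = -0.7 − (-10.7) = 10 dB.
Before 3.2:1 compression the overshoot was 10 × 3.2 = 32 dB, so input = -10.7 + 32 = 21.3 dBu.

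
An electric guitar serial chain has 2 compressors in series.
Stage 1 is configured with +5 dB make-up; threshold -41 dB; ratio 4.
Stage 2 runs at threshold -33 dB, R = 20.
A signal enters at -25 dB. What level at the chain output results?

Stage 1: -25 dB is 16 dB over -41 dB; at 4:1 that becomes 4 dB over, giving -37 dB; +5 dB make-up → -32 dB.
Stage 2: 1 dB above -33 dB, reduced 20:1 to 0.05 dB above → -32.95 dB.

-32.95 dB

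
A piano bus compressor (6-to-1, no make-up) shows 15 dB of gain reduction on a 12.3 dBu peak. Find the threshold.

Gain reduction = 12.3 − (-2.7) = 15 dB; output overshoot = GR / (R − 1) = 15 / 5 = 3 dB.
Threshold = output − output overshoot = -2.7 − 3 = -5.7 dBu.

-5.7 dBu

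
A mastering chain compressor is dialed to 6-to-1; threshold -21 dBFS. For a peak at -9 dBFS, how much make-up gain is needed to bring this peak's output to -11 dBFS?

8 dB

The peak compresses to -21 + 12/6 = -19 dBFS.
To reach -11 dBFS requires -11 − (-19) = 8 dB of make-up.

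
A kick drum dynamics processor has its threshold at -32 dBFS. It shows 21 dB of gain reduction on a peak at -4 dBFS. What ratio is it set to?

4:1

Input overshoot = -4 − (-32) = 28 dB.
Output overshoot = 28 − 21 = 7 dB.
Ratio = input overshoot / output overshoot = 28 / 7 = 4.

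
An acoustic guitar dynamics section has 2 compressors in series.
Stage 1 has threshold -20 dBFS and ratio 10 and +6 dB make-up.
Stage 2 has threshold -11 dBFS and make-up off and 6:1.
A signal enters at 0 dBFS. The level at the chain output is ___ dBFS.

-12 dBFS

Stage 1: overshoot 20 dB → 20/10 = 2 dB → -18 dBFS; +6 dB make-up → -12 dBFS.
Stage 2: -12 dBFS ≤ -11 dBFS, so stage 2 doesn't engage; output -12 dBFS.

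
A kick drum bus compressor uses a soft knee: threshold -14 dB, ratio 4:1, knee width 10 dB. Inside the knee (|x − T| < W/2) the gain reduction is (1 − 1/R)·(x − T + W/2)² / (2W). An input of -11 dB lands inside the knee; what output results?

x − T + W/2 = -11 − (-14) + 5 = 8.
GR = (1 − 1/4) × 8² / 20 = 0.75 × 64 / 20 = 2.4 dB.
Output = -11 − 2.4 = -13.4 dB.

-13.4 dB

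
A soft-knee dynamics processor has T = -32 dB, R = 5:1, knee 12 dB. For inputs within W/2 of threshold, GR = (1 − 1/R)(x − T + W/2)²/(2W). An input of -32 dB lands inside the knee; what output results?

-33.2 dB

x − T + W/2 = -32 − (-32) + 6 = 6.
GR = (1 − 1/5) × 6² / 24 = 0.8 × 36 / 24 = 1.2 dB.
Output = -32 − 1.2 = -33.2 dB.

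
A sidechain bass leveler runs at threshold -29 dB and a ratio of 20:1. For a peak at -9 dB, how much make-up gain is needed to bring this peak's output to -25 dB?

Without make-up, output = threshold + overshoot/20 = -29 + 1 = -28 dB.
Gap to target: 3 dB.

3 dB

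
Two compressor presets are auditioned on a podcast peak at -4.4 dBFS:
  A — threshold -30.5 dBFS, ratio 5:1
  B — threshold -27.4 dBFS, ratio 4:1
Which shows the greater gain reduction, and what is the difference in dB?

A: 26.1 dB over, compressed to 5.22 dB over, so 20.88 dB of GR.
B: 23 dB over, compressed to 5.75 dB over, so 17.25 dB of GR.
Difference: 3.63 dB in favour of A.

A, by 3.63 dB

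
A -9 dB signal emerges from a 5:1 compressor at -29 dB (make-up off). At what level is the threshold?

Let T be the threshold. Output overshoot = (input overshoot)/R, so -29 − T = (-9 − T)/5.
5·(-29 − T) = -9 − T → 4·T = -145 − (-9) = -136.
T = -136/4 = -34 dB.

-34 dB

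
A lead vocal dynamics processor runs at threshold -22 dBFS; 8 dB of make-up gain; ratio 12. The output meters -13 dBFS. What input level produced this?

Before make-up, the level was -13 − 8 = -21 dBFS.
Post-compression overshoot = -21 − (-22) = 1 dB.
Undo the ratio: input overshoot = 1 × 12 = 12 dB, giving input = -10 dBFS.

-10 dBFS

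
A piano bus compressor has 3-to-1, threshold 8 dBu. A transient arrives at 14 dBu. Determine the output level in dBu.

10 dBu

14 dBu sits 6 dB over threshold.
At 3:1 the overshoot is divided by 3, leaving 2 dB above threshold.
That puts the output at 10 dBu.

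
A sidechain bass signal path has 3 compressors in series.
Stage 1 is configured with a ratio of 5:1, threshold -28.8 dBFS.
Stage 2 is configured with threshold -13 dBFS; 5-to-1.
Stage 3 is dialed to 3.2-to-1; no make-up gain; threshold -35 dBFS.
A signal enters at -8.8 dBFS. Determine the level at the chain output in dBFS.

Stage 1: -8.8 dBFS is 20 dB over -28.8 dBFS; at 5:1 that becomes 4 dB over, giving -24.8 dBFS.
Stage 2: -24.8 dBFS is at or below the -13 dBFS threshold — no compression; output -24.8 dBFS.
Stage 3: 10.2 dB above -35 dBFS, reduced 3.2:1 to 3.1875 dB above → -31.8125 dBFS.

-31.8125 dBFS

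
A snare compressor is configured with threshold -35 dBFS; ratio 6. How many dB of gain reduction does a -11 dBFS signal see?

-11 dBFS exceeds the threshold by 24 dB.
After 6:1 compression the overshoot becomes 24/6 = 4 dB.
So the signal is attenuated by 24 − 4 = 20 dB.

20 dB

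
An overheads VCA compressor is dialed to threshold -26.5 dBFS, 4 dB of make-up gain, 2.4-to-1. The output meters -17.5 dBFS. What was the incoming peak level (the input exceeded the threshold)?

Remove make-up: -17.5 − 4 = -21.5 dBFS.
That's 5 dB above the -26.5 dBFS threshold.
Input overshoot = R × output overshoot = 12 dB → input = -26.5 + 12 = -14.5 dBFS.

-14.5 dBFS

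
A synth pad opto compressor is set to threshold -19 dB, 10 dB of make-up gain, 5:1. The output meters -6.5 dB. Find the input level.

-6.5 dB

Stripping the +10 dB make-up gives -16.5 dB at the gain stage.
The compressed level sits -16.5 − (-19) = 2.5 dB over threshold.
Input overshoot = R × output overshoot = 12.5 dB → input = -19 + 12.5 = -6.5 dB.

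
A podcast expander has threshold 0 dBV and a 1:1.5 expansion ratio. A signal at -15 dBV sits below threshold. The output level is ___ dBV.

The input is 15 dB below the 0 dBV threshold.
A 1:1.5 expander multiplies undershoot by 1.5: 15 × 1.5 = 22.5 dB below threshold.
Output = 0 − 22.5 = -22.5 dBV.

-22.5 dBV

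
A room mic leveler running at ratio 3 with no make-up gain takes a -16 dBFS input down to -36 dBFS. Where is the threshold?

-46 dBFS

Let T be the threshold. Output overshoot = (input overshoot)/R, so -36 − T = (-16 − T)/3.
3·(-36 − T) = -16 − T → 2·T = -108 − (-16) = -92.
T = -92/2 = -46 dBFS.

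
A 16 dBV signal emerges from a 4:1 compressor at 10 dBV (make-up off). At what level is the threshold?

Gain reduction = 16 − 10 = 6 dB; output overshoot = GR / (R − 1) = 6 / 3 = 2 dB.
Threshold = output − output overshoot = 10 − 2 = 8 dBV.

8 dBV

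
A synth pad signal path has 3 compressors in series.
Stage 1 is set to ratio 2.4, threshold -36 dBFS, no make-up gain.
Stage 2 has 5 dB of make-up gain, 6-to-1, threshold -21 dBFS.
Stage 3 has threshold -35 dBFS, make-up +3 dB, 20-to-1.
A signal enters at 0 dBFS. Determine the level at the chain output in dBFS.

Stage 1: 36 dB above -36 dBFS, reduced 2.4:1 to 15 dB above → -21 dBFS.
Stage 2: below threshold (-21 ≤ -21); passes unchanged; make-up brings it to -16 dBFS.
Stage 3: 19 dB above -35 dBFS, reduced 20:1 to 0.95 dB above → -34.05 dBFS; +3 dB make-up → -31.05 dBFS.

-31.05 dBFS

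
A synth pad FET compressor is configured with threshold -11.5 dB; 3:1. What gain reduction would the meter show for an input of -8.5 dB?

2 dB

The signal is 3 dB above threshold.
At 3:1, output sits 3/3 = 1 dB above threshold.
GR = overshoot in − overshoot out = 3 − 1 = 2 dB.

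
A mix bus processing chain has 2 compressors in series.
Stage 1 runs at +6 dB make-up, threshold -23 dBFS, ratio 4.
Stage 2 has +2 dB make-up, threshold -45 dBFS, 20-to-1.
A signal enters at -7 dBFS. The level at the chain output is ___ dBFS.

Stage 1: overshoot 16 dB → 16/4 = 4 dB → -19 dBFS; +6 dB make-up → -13 dBFS.
Stage 2: -13 dBFS is 32 dB over -45 dBFS; at 20:1 that becomes 1.6 dB over, giving -43.4 dBFS; +2 dB make-up → -41.4 dBFS.

-41.4 dBFS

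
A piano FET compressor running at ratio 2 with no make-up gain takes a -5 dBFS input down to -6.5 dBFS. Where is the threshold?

-8 dBFS

Let T be the threshold. Output overshoot = (input overshoot)/R, so -6.5 − T = (-5 − T)/2.
2·(-6.5 − T) = -5 − T → 1·T = -13 − (-5) = -8.
T = -8/1 = -8 dBFS.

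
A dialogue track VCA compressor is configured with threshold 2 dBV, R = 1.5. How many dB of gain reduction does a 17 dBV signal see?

Overshoot = 17 − 2 = 15 dB.
At 1.5:1, output sits 15/1.5 = 10 dB above threshold.
GR = overshoot in − overshoot out = 15 − 10 = 5 dB.

5 dB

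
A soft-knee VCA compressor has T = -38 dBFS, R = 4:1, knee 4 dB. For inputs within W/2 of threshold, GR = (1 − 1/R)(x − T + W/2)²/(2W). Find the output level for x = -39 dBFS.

x − T + W/2 = -39 − (-38) + 2 = 1.
GR = (1 − 1/4) × 1² / 8 = 0.75 × 1 / 8 = 0.09375 dB.
Output = -39 − 0.09375 = -39.09375 dBFS.

-39.09375 dBFS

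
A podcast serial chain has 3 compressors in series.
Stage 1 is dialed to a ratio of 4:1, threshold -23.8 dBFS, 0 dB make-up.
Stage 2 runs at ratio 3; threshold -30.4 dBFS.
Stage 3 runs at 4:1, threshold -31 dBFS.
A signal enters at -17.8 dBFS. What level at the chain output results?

-30.175 dBFS

Stage 1: overshoot 6 dB → 6/4 = 1.5 dB → -22.3 dBFS.
Stage 2: -22.3 dBFS is 8.1 dB over -30.4 dBFS; at 3:1 that becomes 2.7 dB over, giving -27.7 dBFS.
Stage 3: overshoot 3.3 dB → 3.3/4 = 0.825 dB → -30.175 dBFS.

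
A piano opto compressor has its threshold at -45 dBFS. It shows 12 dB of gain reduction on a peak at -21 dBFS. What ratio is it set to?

2:1

Input overshoot = -21 − (-45) = 24 dB.
Output overshoot = 24 − 12 = 12 dB.
Ratio = input overshoot / output overshoot = 24 / 12 = 2.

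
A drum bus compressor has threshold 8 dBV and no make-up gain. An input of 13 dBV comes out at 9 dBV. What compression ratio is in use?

5:1

Input overshoot = 13 − 8 = 5 dB; output overshoot = 9 − 8 = 1 dB.
Ratio = 5 / 1 = 5.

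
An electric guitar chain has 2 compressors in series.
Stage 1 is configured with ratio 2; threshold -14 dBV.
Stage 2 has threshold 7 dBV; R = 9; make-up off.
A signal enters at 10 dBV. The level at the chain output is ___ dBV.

Stage 1: overshoot 24 dB → 24/2 = 12 dB → -2 dBV.
Stage 2: below threshold (-2 ≤ 7); passes unchanged; output -2 dBV.

-2 dBV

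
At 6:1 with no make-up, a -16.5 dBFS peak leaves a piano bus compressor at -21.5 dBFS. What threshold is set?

-22.5 dBFS

Input is 6 dB above T (since output overshoot × R = input overshoot: (-21.5 − T)·6 = -16.5 − T gives T = -22.5 dBFS).
Check: -22.5 + (-16.5 − (-22.5))/6 = -22.5 + 1 = -21.5 dBFS. ✓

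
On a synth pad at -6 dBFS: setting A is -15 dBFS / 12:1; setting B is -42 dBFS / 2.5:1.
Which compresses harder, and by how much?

A: 9 dB over, compressed to 0.75 dB over, so 8.25 dB of GR.
B: 36 dB over, compressed to 14.4 dB over, so 21.6 dB of GR.
Difference: 13.35 dB in favour of B.

B, by 13.35 dB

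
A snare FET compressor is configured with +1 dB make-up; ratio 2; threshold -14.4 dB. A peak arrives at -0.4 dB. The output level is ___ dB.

-6.4 dB

The input is 14 dB above the -14.4 dB threshold.
At 2:1 the overshoot is divided by 2, leaving 7 dB above threshold.
That puts the output at -7.4 dB; make-up adds 1 dB, giving -6.4 dB.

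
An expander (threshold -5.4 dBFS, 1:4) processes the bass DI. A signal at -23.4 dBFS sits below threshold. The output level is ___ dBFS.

The input is 18 dB below the -5.4 dBFS threshold.
A 1:4 expander multiplies undershoot by 4: 18 × 4 = 72 dB below threshold.
Output = -5.4 − 72 = -77.4 dBFS.

-77.4 dBFS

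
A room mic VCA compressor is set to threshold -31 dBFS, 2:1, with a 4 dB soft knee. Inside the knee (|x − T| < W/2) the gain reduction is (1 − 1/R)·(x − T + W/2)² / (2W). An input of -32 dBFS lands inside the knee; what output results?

x − T + W/2 = -32 − (-31) + 2 = 1.
GR = (1 − 1/2) × 1² / 8 = 0.5 × 1 / 8 = 0.0625 dB.
Output = -32 − 0.0625 = -32.0625 dBFS.

-32.0625 dBFS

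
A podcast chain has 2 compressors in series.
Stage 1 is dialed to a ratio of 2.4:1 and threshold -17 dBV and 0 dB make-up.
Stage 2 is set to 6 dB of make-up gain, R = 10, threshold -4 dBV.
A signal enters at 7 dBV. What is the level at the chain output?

-1 dBV

Stage 1: 24 dB above -17 dBV, reduced 2.4:1 to 10 dB above → -7 dBV.
Stage 2: -7 dBV ≤ -4 dBV, so stage 2 doesn't engage; make-up brings it to -1 dBV.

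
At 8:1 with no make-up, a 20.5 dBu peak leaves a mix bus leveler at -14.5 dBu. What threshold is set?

Let T be the threshold. Output overshoot = (input overshoot)/R, so -14.5 − T = (20.5 − T)/8.
8·(-14.5 − T) = 20.5 − T → 7·T = -116 − 20.5 = -136.5.
T = -136.5/7 = -19.5 dBu.

-19.5 dBu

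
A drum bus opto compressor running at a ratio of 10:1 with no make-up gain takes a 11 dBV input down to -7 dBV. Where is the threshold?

-9 dBV

Let T be the threshold. Output overshoot = (input overshoot)/R, so -7 − T = (11 − T)/10.
10·(-7 − T) = 11 − T → 9·T = -70 − 11 = -81.
T = -81/9 = -9 dBV.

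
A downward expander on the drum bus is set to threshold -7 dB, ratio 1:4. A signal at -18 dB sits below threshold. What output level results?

-51 dB

The input is 11 dB below the -7 dB threshold.
A 1:4 expander multiplies undershoot by 4: 11 × 4 = 44 dB below threshold.
Output = -7 − 44 = -51 dB.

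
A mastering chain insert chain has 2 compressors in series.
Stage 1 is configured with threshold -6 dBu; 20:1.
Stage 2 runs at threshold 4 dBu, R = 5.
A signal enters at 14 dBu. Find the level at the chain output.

Stage 1: 20 dB above -6 dBu, reduced 20:1 to 1 dB above → -5 dBu.
Stage 2: -5 dBu is at or below the 4 dBu threshold — no compression; output -5 dBu.

-5 dBu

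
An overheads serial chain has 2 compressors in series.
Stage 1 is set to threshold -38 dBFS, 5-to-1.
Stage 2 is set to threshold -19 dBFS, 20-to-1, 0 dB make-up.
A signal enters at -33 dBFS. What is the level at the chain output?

Stage 1: -33 dBFS is 5 dB over -38 dBFS; at 5:1 that becomes 1 dB over, giving -37 dBFS.
Stage 2: -37 dBFS ≤ -19 dBFS, so stage 2 doesn't engage; output -37 dBFS.

-37 dBFS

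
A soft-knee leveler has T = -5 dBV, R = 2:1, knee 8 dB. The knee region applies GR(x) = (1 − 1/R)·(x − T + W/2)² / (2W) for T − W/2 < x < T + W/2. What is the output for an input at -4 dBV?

-4.78125 dBV

x − T + W/2 = -4 − (-5) + 4 = 5.
GR = (1 − 1/2) × 5² / 16 = 0.5 × 25 / 16 = 0.78125 dB.
Output = -4 − 0.78125 = -4.78125 dBV.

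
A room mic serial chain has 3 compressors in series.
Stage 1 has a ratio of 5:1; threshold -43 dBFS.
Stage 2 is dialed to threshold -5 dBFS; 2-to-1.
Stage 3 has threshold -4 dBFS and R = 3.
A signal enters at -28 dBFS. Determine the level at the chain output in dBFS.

Stage 1: 15 dB above -43 dBFS, reduced 5:1 to 3 dB above → -40 dBFS.
Stage 2: below threshold (-40 ≤ -5); passes unchanged; output -40 dBFS.
Stage 3: -40 dBFS is at or below the -4 dBFS threshold — no compression; output -40 dBFS.

-40 dBFS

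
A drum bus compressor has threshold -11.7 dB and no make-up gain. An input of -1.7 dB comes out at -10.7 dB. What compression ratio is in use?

10:1

Input overshoot = -1.7 − (-11.7) = 10 dB; output overshoot = -10.7 − (-11.7) = 1 dB.
Ratio = 10 / 1 = 10.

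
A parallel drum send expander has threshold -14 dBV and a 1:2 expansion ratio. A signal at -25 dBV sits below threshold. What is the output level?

-36 dBV

The input is 11 dB below the -14 dBV threshold.
A 1:2 expander multiplies undershoot by 2: 11 × 2 = 22 dB below threshold.
Output = -14 − 22 = -36 dBV.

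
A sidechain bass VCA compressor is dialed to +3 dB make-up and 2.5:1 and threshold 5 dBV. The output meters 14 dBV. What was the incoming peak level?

Remove make-up: 14 − 3 = 11 dBV.
The compressed level sits 11 − 5 = 6 dB over threshold.
Undo the ratio: input overshoot = 6 × 2.5 = 15 dB, giving input = 20 dBV.

20 dBV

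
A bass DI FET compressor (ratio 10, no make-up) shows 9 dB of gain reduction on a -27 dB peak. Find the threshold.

Input is 10 dB above T (since output overshoot × R = input overshoot: (-36 − T)·10 = -27 − T gives T = -37 dB).
Check: -37 + (-27 − (-37))/10 = -37 + 1 = -36 dB. ✓

-37 dB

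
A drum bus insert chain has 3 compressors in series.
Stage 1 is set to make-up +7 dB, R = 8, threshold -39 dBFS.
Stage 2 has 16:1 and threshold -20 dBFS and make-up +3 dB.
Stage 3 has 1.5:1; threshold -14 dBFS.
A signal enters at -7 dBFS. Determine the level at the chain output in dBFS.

Stage 1: overshoot 32 dB → 32/8 = 4 dB → -35 dBFS; +7 dB make-up → -28 dBFS.
Stage 2: -28 dBFS ≤ -20 dBFS, so stage 2 doesn't engage; make-up brings it to -25 dBFS.
Stage 3: -25 dBFS ≤ -14 dBFS, so stage 3 doesn't engage; output -25 dBFS.

-25 dBFS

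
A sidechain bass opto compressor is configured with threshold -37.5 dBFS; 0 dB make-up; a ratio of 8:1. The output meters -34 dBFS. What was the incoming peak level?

-9.5 dBFS

That's 3.5 dB above the -37.5 dBFS threshold.
Before 8:1 compression the overshoot was 3.5 × 8 = 28 dB, so input = -37.5 + 28 = -9.5 dBFS.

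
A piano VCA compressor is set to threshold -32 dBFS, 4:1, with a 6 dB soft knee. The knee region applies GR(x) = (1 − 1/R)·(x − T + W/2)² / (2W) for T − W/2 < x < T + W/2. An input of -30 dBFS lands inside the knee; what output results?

x − T + W/2 = -30 − (-32) + 3 = 5.
GR = (1 − 1/4) × 5² / 12 = 0.75 × 25 / 12 = 1.5625 dB.
Output = -30 − 1.5625 = -31.5625 dBFS.

-31.5625 dBFS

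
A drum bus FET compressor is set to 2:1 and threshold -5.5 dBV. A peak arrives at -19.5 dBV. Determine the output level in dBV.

-19.5 dBV

-19.5 dBV is 14 dB below the -5.5 dBV threshold, so no gain reduction is applied.
Output = input = -19.5 dBV.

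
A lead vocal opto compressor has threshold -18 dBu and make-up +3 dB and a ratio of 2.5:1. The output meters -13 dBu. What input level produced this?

Before make-up, the level was -13 − 3 = -16 dBu.
The compressed level sits -16 − (-18) = 2 dB over threshold.
Input overshoot = R × output overshoot = 5 dB → input = -18 + 5 = -13 dBu.

-13 dBu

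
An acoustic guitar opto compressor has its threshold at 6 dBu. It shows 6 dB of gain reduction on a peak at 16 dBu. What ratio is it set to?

Input overshoot = 16 − 6 = 10 dB.
Output overshoot = 10 − 6 = 4 dB.
Ratio = input overshoot / output overshoot = 10 / 4 = 2.5.

2.5:1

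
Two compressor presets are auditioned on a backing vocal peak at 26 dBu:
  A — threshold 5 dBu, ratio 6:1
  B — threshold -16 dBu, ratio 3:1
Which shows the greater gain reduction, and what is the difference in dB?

A: overshoot 21 dB → output overshoot 3.5 dB → GR 17.5 dB.
B: overshoot 42 dB → output overshoot 14 dB → GR 28 dB.
Difference: 10.5 dB in favour of B.

B, by 10.5 dB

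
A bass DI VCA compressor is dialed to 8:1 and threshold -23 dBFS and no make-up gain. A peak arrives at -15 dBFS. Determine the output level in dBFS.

The input is 8 dB above the -23 dBFS threshold.
The 8 dB excess becomes 1 dB after 8:1 reduction.
Output = -23 + 1 = -22 dBFS.

-22 dBFS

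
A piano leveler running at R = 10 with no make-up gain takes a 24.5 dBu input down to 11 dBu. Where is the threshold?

9.5 dBu

Gain reduction = 24.5 − 11 = 13.5 dB; output overshoot = GR / (R − 1) = 13.5 / 9 = 1.5 dB.
Threshold = output − output overshoot = 11 − 1.5 = 9.5 dBu.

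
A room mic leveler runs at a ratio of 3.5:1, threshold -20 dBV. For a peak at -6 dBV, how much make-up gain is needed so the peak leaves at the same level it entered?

10 dB

The peak compresses to -20 + 14/3.5 = -16 dBV.
To reach -6 dBV requires -6 − (-16) = 10 dB of make-up.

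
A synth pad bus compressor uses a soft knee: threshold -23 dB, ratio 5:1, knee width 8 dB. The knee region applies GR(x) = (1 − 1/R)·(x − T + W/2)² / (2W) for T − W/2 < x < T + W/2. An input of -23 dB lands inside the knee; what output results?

-23.8 dB

x − T + W/2 = -23 − (-23) + 4 = 4.
GR = (1 − 1/5) × 4² / 16 = 0.8 × 16 / 16 = 0.8 dB.
Output = -23 − 0.8 = -23.8 dB.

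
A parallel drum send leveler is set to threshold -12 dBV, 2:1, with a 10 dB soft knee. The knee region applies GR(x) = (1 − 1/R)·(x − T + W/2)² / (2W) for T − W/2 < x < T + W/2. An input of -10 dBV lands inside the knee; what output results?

-11.225 dBV

x − T + W/2 = -10 − (-12) + 5 = 7.
GR = (1 − 1/2) × 7² / 20 = 0.5 × 49 / 20 = 1.225 dB.
Output = -10 − 1.225 = -11.225 dBV.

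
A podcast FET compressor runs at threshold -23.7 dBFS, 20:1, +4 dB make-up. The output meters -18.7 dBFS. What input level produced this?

-3.7 dBFS

Before make-up, the level was -18.7 − 4 = -22.7 dBFS.
The compressed level sits -22.7 − (-23.7) = 1 dB over threshold.
Input overshoot = R × output overshoot = 20 dB → input = -23.7 + 20 = -3.7 dBFS.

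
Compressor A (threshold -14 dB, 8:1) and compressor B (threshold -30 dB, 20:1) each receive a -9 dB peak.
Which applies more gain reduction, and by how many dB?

A: GR = 5 − 5/8 = 4.375 dB.
B: GR = 21 − 21/20 = 19.95 dB.
B reduces 15.575 dB more.

B, by 15.575 dB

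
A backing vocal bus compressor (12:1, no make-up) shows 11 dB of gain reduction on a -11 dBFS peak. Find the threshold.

-23 dBFS

Input is 12 dB above T (since output overshoot × R = input overshoot: (-22 − T)·12 = -11 − T gives T = -23 dBFS).
Check: -23 + (-11 − (-23))/12 = -23 + 1 = -22 dBFS. ✓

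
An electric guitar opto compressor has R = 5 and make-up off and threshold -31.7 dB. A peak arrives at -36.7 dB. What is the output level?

-36.7 dB is 5 dB below the -31.7 dB threshold, so no gain reduction is applied.
Output = input = -36.7 dB.

-36.7 dB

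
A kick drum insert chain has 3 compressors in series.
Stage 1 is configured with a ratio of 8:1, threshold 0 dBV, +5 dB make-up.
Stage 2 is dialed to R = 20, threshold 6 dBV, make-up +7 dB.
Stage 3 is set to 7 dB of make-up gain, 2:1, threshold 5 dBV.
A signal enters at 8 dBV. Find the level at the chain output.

16 dBV

Stage 1: 8 dB above 0 dBV, reduced 8:1 to 1 dB above → 1 dBV; +5 dB make-up → 6 dBV.
Stage 2: 6 dBV is at or below the 6 dBV threshold — no compression; make-up brings it to 13 dBV.
Stage 3: 13 dBV is 8 dB over 5 dBV; at 2:1 that becomes 4 dB over, giving 9 dBV; +7 dB make-up → 16 dBV.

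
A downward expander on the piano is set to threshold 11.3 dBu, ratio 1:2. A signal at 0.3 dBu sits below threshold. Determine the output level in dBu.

Undershoot = 11.3 − 0.3 = 11 dB.
At 1:2, that expands to 22 dB under threshold.
Output = 11.3 − 22 = -10.7 dBu.

-10.7 dBu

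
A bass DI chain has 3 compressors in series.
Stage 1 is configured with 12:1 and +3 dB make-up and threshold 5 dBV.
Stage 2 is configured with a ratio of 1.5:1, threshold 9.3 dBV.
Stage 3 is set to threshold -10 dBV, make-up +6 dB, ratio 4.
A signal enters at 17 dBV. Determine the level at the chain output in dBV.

0.75 dBV

Stage 1: overshoot 12 dB → 12/12 = 1 dB → 6 dBV; +3 dB make-up → 9 dBV.
Stage 2: below threshold (9 ≤ 9.3); passes unchanged; output 9 dBV.
Stage 3: overshoot 19 dB → 19/4 = 4.75 dB → -5.25 dBV; +6 dB make-up → 0.75 dBV.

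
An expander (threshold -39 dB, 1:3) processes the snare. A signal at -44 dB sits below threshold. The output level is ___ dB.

Undershoot = (-39) − (-44) = 5 dB.
At 1:3, that expands to 15 dB under threshold.
Output = -39 − 15 = -54 dB.

-54 dB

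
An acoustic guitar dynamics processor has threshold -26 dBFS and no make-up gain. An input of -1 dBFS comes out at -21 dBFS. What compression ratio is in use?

Input overshoot = -1 − (-26) = 25 dB; output overshoot = -21 − (-26) = 5 dB.
Ratio = 25 / 5 = 5.

5:1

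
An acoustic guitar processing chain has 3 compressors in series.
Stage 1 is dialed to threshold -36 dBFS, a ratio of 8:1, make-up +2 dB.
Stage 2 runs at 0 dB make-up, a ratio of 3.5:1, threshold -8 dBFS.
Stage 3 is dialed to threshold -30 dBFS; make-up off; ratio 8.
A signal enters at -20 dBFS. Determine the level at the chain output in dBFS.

Stage 1: 16 dB above -36 dBFS, reduced 8:1 to 2 dB above → -34 dBFS; +2 dB make-up → -32 dBFS.
Stage 2: -32 dBFS ≤ -8 dBFS, so stage 2 doesn't engage; output -32 dBFS.
Stage 3: -32 dBFS ≤ -30 dBFS, so stage 3 doesn't engage; output -32 dBFS.

-32 dBFS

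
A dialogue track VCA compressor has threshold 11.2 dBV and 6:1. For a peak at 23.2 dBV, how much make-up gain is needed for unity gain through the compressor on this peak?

10 dB

Overshoot 12 dB → 12/6 = 2 dB after compression, so the compressed level is 11.2 + 2 = 13.2 dBV.
Make-up = target − compressed = 23.2 − 13.2 = 10 dB.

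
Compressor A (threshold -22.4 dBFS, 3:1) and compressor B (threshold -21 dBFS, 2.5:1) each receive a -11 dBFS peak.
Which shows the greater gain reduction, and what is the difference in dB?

A: 11.4 dB over, compressed to 3.8 dB over, so 7.6 dB of GR.
B: 10 dB over, compressed to 4 dB over, so 6 dB of GR.
A applies 1.6 dB more gain reduction.

A, by 1.6 dB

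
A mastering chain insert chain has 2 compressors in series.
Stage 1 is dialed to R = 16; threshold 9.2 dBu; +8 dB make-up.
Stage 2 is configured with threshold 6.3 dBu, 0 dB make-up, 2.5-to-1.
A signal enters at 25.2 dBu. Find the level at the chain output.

11.06 dBu

Stage 1: 25.2 dBu is 16 dB over 9.2 dBu; at 16:1 that becomes 1 dB over, giving 10.2 dBu; +8 dB make-up → 18.2 dBu.
Stage 2: overshoot 11.9 dB → 11.9/2.5 = 4.76 dB → 11.06 dBu.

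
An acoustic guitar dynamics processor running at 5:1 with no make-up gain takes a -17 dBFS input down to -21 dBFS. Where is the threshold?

Input is 5 dB above T (since output overshoot × R = input overshoot: (-21 − T)·5 = -17 − T gives T = -22 dBFS).
Check: -22 + (-17 − (-22))/5 = -22 + 1 = -21 dBFS. ✓

-22 dBFS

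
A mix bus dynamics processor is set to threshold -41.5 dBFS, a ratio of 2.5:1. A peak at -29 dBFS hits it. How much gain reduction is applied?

Overshoot = -29 − (-41.5) = 12.5 dB.
At 2.5:1, output sits 12.5/2.5 = 5 dB above threshold.
GR = overshoot in − overshoot out = 12.5 − 5 = 7.5 dB.

7.5 dB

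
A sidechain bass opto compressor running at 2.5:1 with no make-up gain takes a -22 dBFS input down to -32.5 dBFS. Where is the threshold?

-39.5 dBFS

Gain reduction = -22 − (-32.5) = 10.5 dB; output overshoot = GR / (R − 1) = 10.5 / 1.5 = 7 dB.
Threshold = output − output overshoot = -32.5 − 7 = -39.5 dBFS.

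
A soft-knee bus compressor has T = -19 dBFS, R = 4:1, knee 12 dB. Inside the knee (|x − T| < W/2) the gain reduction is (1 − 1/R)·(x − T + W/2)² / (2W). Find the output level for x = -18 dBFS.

-19.53125 dBFS

x − T + W/2 = -18 − (-19) + 6 = 7.
GR = (1 − 1/4) × 7² / 24 = 0.75 × 49 / 24 = 1.53125 dB.
Output = -18 − 1.53125 = -19.53125 dBFS.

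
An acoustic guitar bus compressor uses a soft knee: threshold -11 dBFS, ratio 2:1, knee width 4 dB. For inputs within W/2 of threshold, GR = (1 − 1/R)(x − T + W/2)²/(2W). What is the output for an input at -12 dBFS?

x − T + W/2 = -12 − (-11) + 2 = 1.
GR = (1 − 1/2) × 1² / 8 = 0.5 × 1 / 8 = 0.0625 dB.
Output = -12 − 0.0625 = -12.0625 dBFS.

-12.0625 dBFS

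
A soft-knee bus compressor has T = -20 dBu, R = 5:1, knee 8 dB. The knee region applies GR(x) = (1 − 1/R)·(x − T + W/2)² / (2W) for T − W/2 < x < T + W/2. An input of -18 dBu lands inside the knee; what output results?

-19.8 dBu

x − T + W/2 = -18 − (-20) + 4 = 6.
GR = (1 − 1/5) × 6² / 16 = 0.8 × 36 / 16 = 1.8 dB.
Output = -18 − 1.8 = -19.8 dBu.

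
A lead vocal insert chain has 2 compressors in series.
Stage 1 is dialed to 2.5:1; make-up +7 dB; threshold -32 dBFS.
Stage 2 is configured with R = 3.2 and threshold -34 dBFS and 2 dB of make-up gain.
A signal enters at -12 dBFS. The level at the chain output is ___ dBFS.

-26.6875 dBFS

Stage 1: overshoot 20 dB → 20/2.5 = 8 dB → -24 dBFS; +7 dB make-up → -17 dBFS.
Stage 2: overshoot 17 dB → 17/3.2 = 5.3125 dB → -28.6875 dBFS; +2 dB make-up → -26.6875 dBFS.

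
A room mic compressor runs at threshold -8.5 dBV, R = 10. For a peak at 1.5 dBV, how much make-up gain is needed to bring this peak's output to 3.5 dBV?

11 dB

Overshoot 10 dB → 10/10 = 1 dB after compression, so the compressed level is -8.5 + 1 = -7.5 dBV.
Make-up = target − compressed = 3.5 − (-7.5) = 11 dB.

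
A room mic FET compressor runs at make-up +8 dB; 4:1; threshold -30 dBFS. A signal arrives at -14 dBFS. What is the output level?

-18 dBFS

Overshoot: -14 − (-30) = 16 dB.
The 16 dB excess becomes 4 dB after 4:1 reduction.
So the level is -30 + 4 = -26 dBFS; make-up adds 8 dB, giving -18 dBFS.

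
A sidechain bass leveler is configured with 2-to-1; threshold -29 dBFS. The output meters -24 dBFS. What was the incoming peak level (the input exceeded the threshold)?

The compressed level sits -24 − (-29) = 5 dB over threshold.
Undo the ratio: input overshoot = 5 × 2 = 10 dB, giving input = -19 dBFS.

-19 dBFS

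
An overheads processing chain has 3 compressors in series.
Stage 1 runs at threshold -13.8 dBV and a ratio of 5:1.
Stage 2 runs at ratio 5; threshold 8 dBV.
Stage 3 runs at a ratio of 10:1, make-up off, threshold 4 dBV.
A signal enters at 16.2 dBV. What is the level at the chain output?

Stage 1: 16.2 dBV is 30 dB over -13.8 dBV; at 5:1 that becomes 6 dB over, giving -7.8 dBV.
Stage 2: -7.8 dBV ≤ 8 dBV, so stage 2 doesn't engage; output -7.8 dBV.
Stage 3: -7.8 dBV is at or below the 4 dBV threshold — no compression; output -7.8 dBV.

-7.8 dBV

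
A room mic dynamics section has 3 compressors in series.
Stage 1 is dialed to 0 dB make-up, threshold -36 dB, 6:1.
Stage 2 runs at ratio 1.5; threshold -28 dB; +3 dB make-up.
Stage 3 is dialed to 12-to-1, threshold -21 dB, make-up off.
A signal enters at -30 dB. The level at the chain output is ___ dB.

-32 dB

Stage 1: -30 dB is 6 dB over -36 dB; at 6:1 that becomes 1 dB over, giving -35 dB.
Stage 2: -35 dB ≤ -28 dB, so stage 2 doesn't engage; make-up brings it to -32 dB.
Stage 3: -32 dB ≤ -21 dB, so stage 3 doesn't engage; output -32 dB.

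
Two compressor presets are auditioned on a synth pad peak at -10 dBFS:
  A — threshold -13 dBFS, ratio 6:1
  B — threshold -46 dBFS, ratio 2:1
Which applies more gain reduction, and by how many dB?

A: GR = 3 − 3/6 = 2.5 dB.
B: GR = 36 − 36/2 = 18 dB.
B reduces 15.5 dB more.

B, by 15.5 dB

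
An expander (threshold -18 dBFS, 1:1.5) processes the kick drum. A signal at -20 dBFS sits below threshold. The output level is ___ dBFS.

-21 dBFS

Undershoot = (-18) − (-20) = 2 dB.
At 1:1.5, that expands to 3 dB under threshold.
Output = -18 − 3 = -21 dBFS.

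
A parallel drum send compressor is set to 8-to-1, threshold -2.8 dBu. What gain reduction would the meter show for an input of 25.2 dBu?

24.5 dB

The signal is 28 dB above threshold.
A 8:1 ratio leaves 3.5 dB of that excess.
GR = overshoot in − overshoot out = 28 − 3.5 = 24.5 dB.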